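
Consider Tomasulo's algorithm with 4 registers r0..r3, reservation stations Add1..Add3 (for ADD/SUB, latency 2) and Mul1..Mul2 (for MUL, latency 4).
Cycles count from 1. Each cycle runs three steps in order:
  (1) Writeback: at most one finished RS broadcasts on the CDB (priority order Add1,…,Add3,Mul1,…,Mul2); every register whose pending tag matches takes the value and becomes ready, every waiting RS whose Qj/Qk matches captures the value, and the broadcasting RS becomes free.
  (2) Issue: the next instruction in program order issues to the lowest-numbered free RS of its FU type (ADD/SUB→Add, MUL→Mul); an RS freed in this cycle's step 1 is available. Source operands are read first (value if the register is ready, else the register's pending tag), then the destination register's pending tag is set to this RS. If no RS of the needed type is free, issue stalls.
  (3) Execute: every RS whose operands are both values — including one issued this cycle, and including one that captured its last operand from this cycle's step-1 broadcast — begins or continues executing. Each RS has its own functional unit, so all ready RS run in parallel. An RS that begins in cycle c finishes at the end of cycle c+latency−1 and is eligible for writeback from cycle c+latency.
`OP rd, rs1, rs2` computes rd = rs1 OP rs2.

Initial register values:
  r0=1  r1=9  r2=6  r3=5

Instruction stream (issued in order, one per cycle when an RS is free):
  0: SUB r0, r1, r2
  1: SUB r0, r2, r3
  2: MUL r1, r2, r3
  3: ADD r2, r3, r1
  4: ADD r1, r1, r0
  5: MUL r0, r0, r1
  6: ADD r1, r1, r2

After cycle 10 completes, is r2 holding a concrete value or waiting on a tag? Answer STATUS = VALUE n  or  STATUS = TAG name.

STATUS = VALUE 35

cycle 1: issue SUB r0<-Add1 // r0:Add1,r1:9,r2:6,r3:5
cycle 2: issue SUB r0<-Add2 // r0:Add2,r1:9,r2:6,r3:5
cycle 3: CDB Add1=3; issue MUL r1<-Mul1 // r0:Add2,r1:Mul1,r2:6,r3:5
cycle 4: CDB Add2=1; issue ADD r2<-Add1 // r0:1,r1:Mul1,r2:Add1,r3:5
cycle 5: issue ADD r1<-Add2 // r0:1,r1:Add2,r2:Add1,r3:5
cycle 6: issue MUL r0<-Mul2 // r0:Mul2,r1:Add2,r2:Add1,r3:5
cycle 7: CDB Mul1=30; issue ADD r1<-Add3 // r0:Mul2,r1:Add3,r2:Add1,r3:5
cycle 8: - // r0:Mul2,r1:Add3,r2:Add1,r3:5
cycle 9: CDB Add1=35 // r0:Mul2,r1:Add3,r2:35,r3:5
cycle 10: CDB Add2=31 // r0:Mul2,r1:Add3,r2:35,r3:5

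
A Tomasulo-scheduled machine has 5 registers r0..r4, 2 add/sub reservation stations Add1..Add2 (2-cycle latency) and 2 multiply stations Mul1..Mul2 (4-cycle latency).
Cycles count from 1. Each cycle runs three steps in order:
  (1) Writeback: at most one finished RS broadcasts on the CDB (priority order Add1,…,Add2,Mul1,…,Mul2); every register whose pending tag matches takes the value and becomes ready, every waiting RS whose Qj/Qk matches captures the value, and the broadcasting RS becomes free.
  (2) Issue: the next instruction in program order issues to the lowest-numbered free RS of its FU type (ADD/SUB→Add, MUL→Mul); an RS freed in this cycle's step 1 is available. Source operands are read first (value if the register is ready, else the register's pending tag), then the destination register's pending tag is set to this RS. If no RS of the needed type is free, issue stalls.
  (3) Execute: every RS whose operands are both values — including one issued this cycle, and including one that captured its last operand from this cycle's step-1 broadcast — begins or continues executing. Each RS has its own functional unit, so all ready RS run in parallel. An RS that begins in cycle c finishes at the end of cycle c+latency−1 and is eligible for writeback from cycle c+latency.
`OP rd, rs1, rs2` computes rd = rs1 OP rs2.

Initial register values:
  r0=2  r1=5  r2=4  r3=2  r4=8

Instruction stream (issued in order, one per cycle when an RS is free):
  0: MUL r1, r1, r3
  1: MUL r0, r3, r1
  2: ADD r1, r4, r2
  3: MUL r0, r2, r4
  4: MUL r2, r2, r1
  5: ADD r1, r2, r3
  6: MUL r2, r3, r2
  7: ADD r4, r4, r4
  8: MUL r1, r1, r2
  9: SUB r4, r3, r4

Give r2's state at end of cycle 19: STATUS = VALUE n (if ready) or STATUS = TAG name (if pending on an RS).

STATUS = VALUE 96

c1: issue MUL r1<-Mul1 | r0:2,r1:Mul1,r2:4,r3:2,r4:8
c2: issue MUL r0<-Mul2 | r0:Mul2,r1:Mul1,r2:4,r3:2,r4:8
c3: issue ADD r1<-Add1 | r0:Mul2,r1:Add1,r2:4,r3:2,r4:8
c4: stall | r0:Mul2,r1:Add1,r2:4,r3:2,r4:8
c5: CDB Add1=12; stall | r0:Mul2,r1:12,r2:4,r3:2,r4:8
c6: CDB Mul1=10; issue MUL r0<-Mul1 | r0:Mul1,r1:12,r2:4,r3:2,r4:8
c7: stall | r0:Mul1,r1:12,r2:4,r3:2,r4:8
c8: stall | r0:Mul1,r1:12,r2:4,r3:2,r4:8
c9: stall | r0:Mul1,r1:12,r2:4,r3:2,r4:8
c10: CDB Mul1=32; issue MUL r2<-Mul1 | r0:32,r1:12,r2:Mul1,r3:2,r4:8
c11: CDB Mul2=20; issue ADD r1<-Add1 | r0:32,r1:Add1,r2:Mul1,r3:2,r4:8
c12: issue MUL r2<-Mul2 | r0:32,r1:Add1,r2:Mul2,r3:2,r4:8
c13: issue ADD r4<-Add2 | r0:32,r1:Add1,r2:Mul2,r3:2,r4:Add2
c14: CDB Mul1=48; issue MUL r1<-Mul1 | r0:32,r1:Mul1,r2:Mul2,r3:2,r4:Add2
c15: CDB Add2=16; issue SUB r4<-Add2 | r0:32,r1:Mul1,r2:Mul2,r3:2,r4:Add2
c16: CDB Add1=50 | r0:32,r1:Mul1,r2:Mul2,r3:2,r4:Add2
c17: CDB Add2=-14 | r0:32,r1:Mul1,r2:Mul2,r3:2,r4:-14
c18: CDB Mul2=96 | r0:32,r1:Mul1,r2:96,r3:2,r4:-14
c19: - | r0:32,r1:Mul1,r2:96,r3:2,r4:-14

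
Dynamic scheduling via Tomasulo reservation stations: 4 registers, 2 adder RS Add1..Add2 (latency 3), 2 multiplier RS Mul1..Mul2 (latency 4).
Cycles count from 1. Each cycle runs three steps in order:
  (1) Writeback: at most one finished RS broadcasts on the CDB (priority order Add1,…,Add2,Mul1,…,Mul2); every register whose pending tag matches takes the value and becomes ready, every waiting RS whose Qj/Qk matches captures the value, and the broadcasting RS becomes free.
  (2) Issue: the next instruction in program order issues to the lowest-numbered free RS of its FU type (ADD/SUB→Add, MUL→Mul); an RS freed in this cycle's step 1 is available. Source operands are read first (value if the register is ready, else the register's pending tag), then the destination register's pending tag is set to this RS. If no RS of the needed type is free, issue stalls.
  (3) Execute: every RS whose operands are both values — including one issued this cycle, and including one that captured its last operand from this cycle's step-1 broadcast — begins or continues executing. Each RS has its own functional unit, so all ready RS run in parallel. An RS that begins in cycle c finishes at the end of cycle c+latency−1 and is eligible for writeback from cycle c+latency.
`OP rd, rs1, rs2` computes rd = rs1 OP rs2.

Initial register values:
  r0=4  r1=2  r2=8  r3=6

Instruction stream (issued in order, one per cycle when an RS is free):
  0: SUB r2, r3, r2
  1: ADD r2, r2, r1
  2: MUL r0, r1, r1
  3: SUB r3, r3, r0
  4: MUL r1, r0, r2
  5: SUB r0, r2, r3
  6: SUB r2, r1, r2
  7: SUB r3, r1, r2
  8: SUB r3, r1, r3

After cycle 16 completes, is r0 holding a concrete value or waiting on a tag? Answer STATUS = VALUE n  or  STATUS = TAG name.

STATUS = VALUE -2

cycle 1: issue SUB r2<-Add1 // r0:4,r1:2,r2:Add1,r3:6
cycle 2: issue ADD r2<-Add2 // r0:4,r1:2,r2:Add2,r3:6
cycle 3: issue MUL r0<-Mul1 // r0:Mul1,r1:2,r2:Add2,r3:6
cycle 4: CDB Add1=-2; issue SUB r3<-Add1 // r0:Mul1,r1:2,r2:Add2,r3:Add1
cycle 5: issue MUL r1<-Mul2 // r0:Mul1,r1:Mul2,r2:Add2,r3:Add1
cycle 6: stall // r0:Mul1,r1:Mul2,r2:Add2,r3:Add1
cycle 7: CDB Add2=0; issue SUB r0<-Add2 // r0:Add2,r1:Mul2,r2:0,r3:Add1
cycle 8: CDB Mul1=4; stall // r0:Add2,r1:Mul2,r2:0,r3:Add1
cycle 9: stall // r0:Add2,r1:Mul2,r2:0,r3:Add1
cycle 10: stall // r0:Add2,r1:Mul2,r2:0,r3:Add1
cycle 11: CDB Add1=2; issue SUB r2<-Add1 // r0:Add2,r1:Mul2,r2:Add1,r3:2
cycle 12: CDB Mul2=0; stall // r0:Add2,r1:0,r2:Add1,r3:2
cycle 13: stall // r0:Add2,r1:0,r2:Add1,r3:2
cycle 14: CDB Add2=-2; issue SUB r3<-Add2 // r0:-2,r1:0,r2:Add1,r3:Add2
cycle 15: CDB Add1=0; issue SUB r3<-Add1 // r0:-2,r1:0,r2:0,r3:Add1
cycle 16: - // r0:-2,r1:0,r2:0,r3:Add1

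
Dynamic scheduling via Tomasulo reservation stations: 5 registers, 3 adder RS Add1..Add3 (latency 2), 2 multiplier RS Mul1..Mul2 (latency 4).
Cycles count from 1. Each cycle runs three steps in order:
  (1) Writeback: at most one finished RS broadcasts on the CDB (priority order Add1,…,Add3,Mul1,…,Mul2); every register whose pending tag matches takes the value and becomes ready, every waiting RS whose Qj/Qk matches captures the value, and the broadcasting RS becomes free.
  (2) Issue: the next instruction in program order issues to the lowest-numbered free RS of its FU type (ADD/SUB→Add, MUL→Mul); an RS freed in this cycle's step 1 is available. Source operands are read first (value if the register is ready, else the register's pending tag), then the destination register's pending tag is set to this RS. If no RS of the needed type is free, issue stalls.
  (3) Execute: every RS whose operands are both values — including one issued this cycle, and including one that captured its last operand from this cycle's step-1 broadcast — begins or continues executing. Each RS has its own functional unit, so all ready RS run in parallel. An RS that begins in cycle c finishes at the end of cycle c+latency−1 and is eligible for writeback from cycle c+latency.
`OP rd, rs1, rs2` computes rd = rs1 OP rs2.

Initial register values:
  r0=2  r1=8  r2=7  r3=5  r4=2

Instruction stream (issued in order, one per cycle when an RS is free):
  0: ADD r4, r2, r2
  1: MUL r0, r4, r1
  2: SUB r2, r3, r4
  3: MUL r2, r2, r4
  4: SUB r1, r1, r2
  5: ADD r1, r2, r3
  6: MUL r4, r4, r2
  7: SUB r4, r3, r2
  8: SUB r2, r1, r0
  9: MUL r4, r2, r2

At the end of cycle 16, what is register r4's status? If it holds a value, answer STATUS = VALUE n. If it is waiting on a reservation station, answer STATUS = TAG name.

c1: issue ADD r4<-Add1 | r0:2,r1:8,r2:7,r3:5,r4:Add1
c2: issue MUL r0<-Mul1 | r0:Mul1,r1:8,r2:7,r3:5,r4:Add1
c3: CDB Add1=14; issue SUB r2<-Add1 | r0:Mul1,r1:8,r2:Add1,r3:5,r4:14
c4: issue MUL r2<-Mul2 | r0:Mul1,r1:8,r2:Mul2,r3:5,r4:14
c5: CDB Add1=-9; issue SUB r1<-Add1 | r0:Mul1,r1:Add1,r2:Mul2,r3:5,r4:14
c6: issue ADD r1<-Add2 | r0:Mul1,r1:Add2,r2:Mul2,r3:5,r4:14
c7: CDB Mul1=112; issue MUL r4<-Mul1 | r0:112,r1:Add2,r2:Mul2,r3:5,r4:Mul1
c8: issue SUB r4<-Add3 | r0:112,r1:Add2,r2:Mul2,r3:5,r4:Add3
c9: CDB Mul2=-126; stall | r0:112,r1:Add2,r2:-126,r3:5,r4:Add3
c10: stall | r0:112,r1:Add2,r2:-126,r3:5,r4:Add3
c11: CDB Add1=134; issue SUB r2<-Add1 | r0:112,r1:Add2,r2:Add1,r3:5,r4:Add3
c12: CDB Add2=-121; issue MUL r4<-Mul2 | r0:112,r1:-121,r2:Add1,r3:5,r4:Mul2
c13: CDB Add3=131 | r0:112,r1:-121,r2:Add1,r3:5,r4:Mul2
c14: CDB Add1=-233 | r0:112,r1:-121,r2:-233,r3:5,r4:Mul2
c15: CDB Mul1=-1764 | r0:112,r1:-121,r2:-233,r3:5,r4:Mul2
c16: - | r0:112,r1:-121,r2:-233,r3:5,r4:Mul2

STATUS = TAG Mul2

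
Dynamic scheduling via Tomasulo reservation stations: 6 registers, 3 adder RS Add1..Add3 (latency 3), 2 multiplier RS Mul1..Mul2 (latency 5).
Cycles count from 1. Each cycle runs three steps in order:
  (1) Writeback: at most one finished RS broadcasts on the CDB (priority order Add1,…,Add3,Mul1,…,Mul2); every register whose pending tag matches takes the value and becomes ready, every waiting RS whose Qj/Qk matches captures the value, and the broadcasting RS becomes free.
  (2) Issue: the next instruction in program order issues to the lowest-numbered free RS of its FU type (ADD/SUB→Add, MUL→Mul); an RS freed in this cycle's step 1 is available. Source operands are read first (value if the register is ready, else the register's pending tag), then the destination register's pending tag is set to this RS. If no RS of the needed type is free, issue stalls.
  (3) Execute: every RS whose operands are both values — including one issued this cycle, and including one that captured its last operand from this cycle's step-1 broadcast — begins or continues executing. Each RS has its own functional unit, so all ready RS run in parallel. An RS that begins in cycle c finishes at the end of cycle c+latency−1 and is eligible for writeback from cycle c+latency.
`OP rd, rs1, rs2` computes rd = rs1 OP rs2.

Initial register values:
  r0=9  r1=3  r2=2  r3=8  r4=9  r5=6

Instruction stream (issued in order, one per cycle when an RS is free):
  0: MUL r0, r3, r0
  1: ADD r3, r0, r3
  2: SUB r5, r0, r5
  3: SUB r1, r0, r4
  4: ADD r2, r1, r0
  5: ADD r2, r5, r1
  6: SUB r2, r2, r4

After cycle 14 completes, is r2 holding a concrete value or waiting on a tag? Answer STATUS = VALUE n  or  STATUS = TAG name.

cycle 1: issue MUL r0<-Mul1 // r0:Mul1,r1:3,r2:2,r3:8,r4:9,r5:6
cycle 2: issue ADD r3<-Add1 // r0:Mul1,r1:3,r2:2,r3:Add1,r4:9,r5:6
cycle 3: issue SUB r5<-Add2 // r0:Mul1,r1:3,r2:2,r3:Add1,r4:9,r5:Add2
cycle 4: issue SUB r1<-Add3 // r0:Mul1,r1:Add3,r2:2,r3:Add1,r4:9,r5:Add2
cycle 5: stall // r0:Mul1,r1:Add3,r2:2,r3:Add1,r4:9,r5:Add2
cycle 6: CDB Mul1=72; stall // r0:72,r1:Add3,r2:2,r3:Add1,r4:9,r5:Add2
cycle 7: stall // r0:72,r1:Add3,r2:2,r3:Add1,r4:9,r5:Add2
cycle 8: stall // r0:72,r1:Add3,r2:2,r3:Add1,r4:9,r5:Add2
cycle 9: CDB Add1=80; issue ADD r2<-Add1 // r0:72,r1:Add3,r2:Add1,r3:80,r4:9,r5:Add2
cycle 10: CDB Add2=66; issue ADD r2<-Add2 // r0:72,r1:Add3,r2:Add2,r3:80,r4:9,r5:66
cycle 11: CDB Add3=63; issue SUB r2<-Add3 // r0:72,r1:63,r2:Add3,r3:80,r4:9,r5:66
cycle 12: - // r0:72,r1:63,r2:Add3,r3:80,r4:9,r5:66
cycle 13: - // r0:72,r1:63,r2:Add3,r3:80,r4:9,r5:66
cycle 14: CDB Add1=135 // r0:72,r1:63,r2:Add3,r3:80,r4:9,r5:66

STATUS = TAG Add3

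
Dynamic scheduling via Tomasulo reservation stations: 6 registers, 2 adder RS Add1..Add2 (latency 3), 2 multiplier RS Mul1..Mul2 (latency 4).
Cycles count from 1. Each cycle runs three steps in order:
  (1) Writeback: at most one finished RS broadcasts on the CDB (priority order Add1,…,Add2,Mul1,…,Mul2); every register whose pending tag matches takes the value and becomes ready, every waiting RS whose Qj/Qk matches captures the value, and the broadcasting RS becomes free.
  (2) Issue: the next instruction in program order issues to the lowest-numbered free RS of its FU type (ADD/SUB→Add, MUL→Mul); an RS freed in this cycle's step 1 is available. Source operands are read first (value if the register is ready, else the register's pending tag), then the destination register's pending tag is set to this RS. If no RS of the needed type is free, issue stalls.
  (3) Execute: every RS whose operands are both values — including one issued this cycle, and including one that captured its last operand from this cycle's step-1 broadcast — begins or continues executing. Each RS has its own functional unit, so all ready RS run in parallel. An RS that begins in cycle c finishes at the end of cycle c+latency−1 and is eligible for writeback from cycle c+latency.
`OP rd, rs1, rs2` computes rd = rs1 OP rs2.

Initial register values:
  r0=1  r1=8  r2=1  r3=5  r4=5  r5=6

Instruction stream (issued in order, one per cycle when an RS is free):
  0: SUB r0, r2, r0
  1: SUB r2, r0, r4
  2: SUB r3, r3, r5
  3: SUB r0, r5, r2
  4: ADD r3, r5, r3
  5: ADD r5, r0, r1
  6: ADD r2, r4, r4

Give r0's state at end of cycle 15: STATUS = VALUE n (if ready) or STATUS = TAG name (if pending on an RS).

  c1: issue SUB r0<-Add1  regs: r0:Add1,r1:8,r2:1,r3:5,r4:5,r5:6
  c2: issue SUB r2<-Add2  regs: r0:Add1,r1:8,r2:Add2,r3:5,r4:5,r5:6
  c3: stall  regs: r0:Add1,r1:8,r2:Add2,r3:5,r4:5,r5:6
  c4: CDB Add1=0; issue SUB r3<-Add1  regs: r0:0,r1:8,r2:Add2,r3:Add1,r4:5,r5:6
  c5: stall  regs: r0:0,r1:8,r2:Add2,r3:Add1,r4:5,r5:6
  c6: stall  regs: r0:0,r1:8,r2:Add2,r3:Add1,r4:5,r5:6
  c7: CDB Add1=-1; issue SUB r0<-Add1  regs: r0:Add1,r1:8,r2:Add2,r3:-1,r4:5,r5:6
  c8: CDB Add2=-5; issue ADD r3<-Add2  regs: r0:Add1,r1:8,r2:-5,r3:Add2,r4:5,r5:6
  c9: stall  regs: r0:Add1,r1:8,r2:-5,r3:Add2,r4:5,r5:6
  c10: stall  regs: r0:Add1,r1:8,r2:-5,r3:Add2,r4:5,r5:6
  c11: CDB Add1=11; issue ADD r5<-Add1  regs: r0:11,r1:8,r2:-5,r3:Add2,r4:5,r5:Add1
  c12: CDB Add2=5; issue ADD r2<-Add2  regs: r0:11,r1:8,r2:Add2,r3:5,r4:5,r5:Add1
  c13: -  regs: r0:11,r1:8,r2:Add2,r3:5,r4:5,r5:Add1
  c14: CDB Add1=19  regs: r0:11,r1:8,r2:Add2,r3:5,r4:5,r5:19
  c15: CDB Add2=10  regs: r0:11,r1:8,r2:10,r3:5,r4:5,r5:19

STATUS = VALUE 11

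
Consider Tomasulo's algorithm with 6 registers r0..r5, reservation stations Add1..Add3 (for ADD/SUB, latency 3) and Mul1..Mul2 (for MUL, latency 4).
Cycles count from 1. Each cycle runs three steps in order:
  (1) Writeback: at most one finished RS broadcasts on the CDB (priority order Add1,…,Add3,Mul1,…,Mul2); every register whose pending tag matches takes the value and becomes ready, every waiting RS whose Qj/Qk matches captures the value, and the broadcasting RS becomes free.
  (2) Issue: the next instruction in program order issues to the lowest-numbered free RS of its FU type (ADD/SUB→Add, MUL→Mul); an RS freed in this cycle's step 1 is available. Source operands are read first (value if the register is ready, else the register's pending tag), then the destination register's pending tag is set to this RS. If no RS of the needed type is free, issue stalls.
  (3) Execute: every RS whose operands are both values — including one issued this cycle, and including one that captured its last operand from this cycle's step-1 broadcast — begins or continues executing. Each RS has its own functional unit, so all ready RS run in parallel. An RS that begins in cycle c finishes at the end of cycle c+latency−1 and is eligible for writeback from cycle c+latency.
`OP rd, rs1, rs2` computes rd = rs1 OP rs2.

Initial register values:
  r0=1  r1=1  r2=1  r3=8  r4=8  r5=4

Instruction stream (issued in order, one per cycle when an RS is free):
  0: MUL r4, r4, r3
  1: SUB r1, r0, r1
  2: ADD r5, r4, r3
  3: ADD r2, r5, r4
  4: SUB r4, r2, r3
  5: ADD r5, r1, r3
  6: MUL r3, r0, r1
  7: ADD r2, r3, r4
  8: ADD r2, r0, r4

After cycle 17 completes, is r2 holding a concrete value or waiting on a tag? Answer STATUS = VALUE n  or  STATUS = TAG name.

c1: issue MUL r4<-Mul1 | r0:1,r1:1,r2:1,r3:8,r4:Mul1,r5:4
c2: issue SUB r1<-Add1 | r0:1,r1:Add1,r2:1,r3:8,r4:Mul1,r5:4
c3: issue ADD r5<-Add2 | r0:1,r1:Add1,r2:1,r3:8,r4:Mul1,r5:Add2
c4: issue ADD r2<-Add3 | r0:1,r1:Add1,r2:Add3,r3:8,r4:Mul1,r5:Add2
c5: CDB Add1=0; issue SUB r4<-Add1 | r0:1,r1:0,r2:Add3,r3:8,r4:Add1,r5:Add2
c6: CDB Mul1=64; stall | r0:1,r1:0,r2:Add3,r3:8,r4:Add1,r5:Add2
c7: stall | r0:1,r1:0,r2:Add3,r3:8,r4:Add1,r5:Add2
c8: stall | r0:1,r1:0,r2:Add3,r3:8,r4:Add1,r5:Add2
c9: CDB Add2=72; issue ADD r5<-Add2 | r0:1,r1:0,r2:Add3,r3:8,r4:Add1,r5:Add2
c10: issue MUL r3<-Mul1 | r0:1,r1:0,r2:Add3,r3:Mul1,r4:Add1,r5:Add2
c11: stall | r0:1,r1:0,r2:Add3,r3:Mul1,r4:Add1,r5:Add2
c12: CDB Add2=8; issue ADD r2<-Add2 | r0:1,r1:0,r2:Add2,r3:Mul1,r4:Add1,r5:8
c13: CDB Add3=136; issue ADD r2<-Add3 | r0:1,r1:0,r2:Add3,r3:Mul1,r4:Add1,r5:8
c14: CDB Mul1=0 | r0:1,r1:0,r2:Add3,r3:0,r4:Add1,r5:8
c15: - | r0:1,r1:0,r2:Add3,r3:0,r4:Add1,r5:8
c16: CDB Add1=128 | r0:1,r1:0,r2:Add3,r3:0,r4:128,r5:8
c17: - | r0:1,r1:0,r2:Add3,r3:0,r4:128,r5:8

STATUS = TAG Add3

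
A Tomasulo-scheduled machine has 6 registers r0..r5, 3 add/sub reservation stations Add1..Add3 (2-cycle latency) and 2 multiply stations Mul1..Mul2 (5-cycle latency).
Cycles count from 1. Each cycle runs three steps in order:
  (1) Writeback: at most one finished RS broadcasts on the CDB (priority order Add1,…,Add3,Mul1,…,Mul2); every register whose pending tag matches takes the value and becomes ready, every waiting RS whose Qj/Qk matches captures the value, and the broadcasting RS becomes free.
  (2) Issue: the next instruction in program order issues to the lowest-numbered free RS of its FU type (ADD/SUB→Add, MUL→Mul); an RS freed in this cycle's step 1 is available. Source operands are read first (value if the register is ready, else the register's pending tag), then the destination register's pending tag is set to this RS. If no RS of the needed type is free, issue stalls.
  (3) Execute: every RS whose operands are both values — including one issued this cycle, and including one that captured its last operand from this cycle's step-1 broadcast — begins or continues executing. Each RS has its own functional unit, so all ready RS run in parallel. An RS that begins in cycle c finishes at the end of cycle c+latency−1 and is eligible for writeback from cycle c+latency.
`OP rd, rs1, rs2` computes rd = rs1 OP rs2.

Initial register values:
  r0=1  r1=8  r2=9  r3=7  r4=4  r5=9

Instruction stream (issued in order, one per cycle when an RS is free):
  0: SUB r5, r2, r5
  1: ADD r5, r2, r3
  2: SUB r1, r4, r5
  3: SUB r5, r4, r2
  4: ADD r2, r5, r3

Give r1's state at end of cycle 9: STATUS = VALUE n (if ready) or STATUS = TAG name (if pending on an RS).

c1: issue SUB r5<-Add1 | r0:1,r1:8,r2:9,r3:7,r4:4,r5:Add1
c2: issue ADD r5<-Add2 | r0:1,r1:8,r2:9,r3:7,r4:4,r5:Add2
c3: CDB Add1=0; issue SUB r1<-Add1 | r0:1,r1:Add1,r2:9,r3:7,r4:4,r5:Add2
c4: CDB Add2=16; issue SUB r5<-Add2 | r0:1,r1:Add1,r2:9,r3:7,r4:4,r5:Add2
c5: issue ADD r2<-Add3 | r0:1,r1:Add1,r2:Add3,r3:7,r4:4,r5:Add2
c6: CDB Add1=-12 | r0:1,r1:-12,r2:Add3,r3:7,r4:4,r5:Add2
c7: CDB Add2=-5 | r0:1,r1:-12,r2:Add3,r3:7,r4:4,r5:-5
c8: - | r0:1,r1:-12,r2:Add3,r3:7,r4:4,r5:-5
c9: CDB Add3=2 | r0:1,r1:-12,r2:2,r3:7,r4:4,r5:-5

STATUS = VALUE -12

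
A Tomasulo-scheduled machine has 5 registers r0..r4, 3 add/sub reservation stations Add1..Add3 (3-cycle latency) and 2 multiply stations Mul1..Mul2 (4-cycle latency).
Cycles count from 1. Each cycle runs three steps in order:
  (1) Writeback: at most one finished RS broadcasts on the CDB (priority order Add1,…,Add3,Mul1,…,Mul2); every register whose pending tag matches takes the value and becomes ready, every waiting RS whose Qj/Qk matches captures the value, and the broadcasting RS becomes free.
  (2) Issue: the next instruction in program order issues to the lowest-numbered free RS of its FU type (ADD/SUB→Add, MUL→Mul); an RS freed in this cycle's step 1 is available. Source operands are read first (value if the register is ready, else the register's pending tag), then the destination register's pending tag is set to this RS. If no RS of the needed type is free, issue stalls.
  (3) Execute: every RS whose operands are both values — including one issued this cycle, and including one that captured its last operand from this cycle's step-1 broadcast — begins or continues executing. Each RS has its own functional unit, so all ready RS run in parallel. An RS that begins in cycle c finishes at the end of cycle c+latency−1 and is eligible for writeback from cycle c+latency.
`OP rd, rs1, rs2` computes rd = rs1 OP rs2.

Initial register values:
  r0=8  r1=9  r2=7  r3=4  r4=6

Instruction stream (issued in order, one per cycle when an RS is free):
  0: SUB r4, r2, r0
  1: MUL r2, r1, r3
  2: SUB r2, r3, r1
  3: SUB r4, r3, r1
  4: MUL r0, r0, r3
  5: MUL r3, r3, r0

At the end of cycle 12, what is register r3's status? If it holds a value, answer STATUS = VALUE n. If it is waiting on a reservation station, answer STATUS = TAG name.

c1: issue SUB r4<-Add1 | r0:8,r1:9,r2:7,r3:4,r4:Add1
c2: issue MUL r2<-Mul1 | r0:8,r1:9,r2:Mul1,r3:4,r4:Add1
c3: issue SUB r2<-Add2 | r0:8,r1:9,r2:Add2,r3:4,r4:Add1
c4: CDB Add1=-1; issue SUB r4<-Add1 | r0:8,r1:9,r2:Add2,r3:4,r4:Add1
c5: issue MUL r0<-Mul2 | r0:Mul2,r1:9,r2:Add2,r3:4,r4:Add1
c6: CDB Add2=-5; stall | r0:Mul2,r1:9,r2:-5,r3:4,r4:Add1
c7: CDB Add1=-5; stall | r0:Mul2,r1:9,r2:-5,r3:4,r4:-5
c8: CDB Mul1=36; issue MUL r3<-Mul1 | r0:Mul2,r1:9,r2:-5,r3:Mul1,r4:-5
c9: CDB Mul2=32 | r0:32,r1:9,r2:-5,r3:Mul1,r4:-5
c10: - | r0:32,r1:9,r2:-5,r3:Mul1,r4:-5
c11: - | r0:32,r1:9,r2:-5,r3:Mul1,r4:-5
c12: - | r0:32,r1:9,r2:-5,r3:Mul1,r4:-5

STATUS = TAG Mul1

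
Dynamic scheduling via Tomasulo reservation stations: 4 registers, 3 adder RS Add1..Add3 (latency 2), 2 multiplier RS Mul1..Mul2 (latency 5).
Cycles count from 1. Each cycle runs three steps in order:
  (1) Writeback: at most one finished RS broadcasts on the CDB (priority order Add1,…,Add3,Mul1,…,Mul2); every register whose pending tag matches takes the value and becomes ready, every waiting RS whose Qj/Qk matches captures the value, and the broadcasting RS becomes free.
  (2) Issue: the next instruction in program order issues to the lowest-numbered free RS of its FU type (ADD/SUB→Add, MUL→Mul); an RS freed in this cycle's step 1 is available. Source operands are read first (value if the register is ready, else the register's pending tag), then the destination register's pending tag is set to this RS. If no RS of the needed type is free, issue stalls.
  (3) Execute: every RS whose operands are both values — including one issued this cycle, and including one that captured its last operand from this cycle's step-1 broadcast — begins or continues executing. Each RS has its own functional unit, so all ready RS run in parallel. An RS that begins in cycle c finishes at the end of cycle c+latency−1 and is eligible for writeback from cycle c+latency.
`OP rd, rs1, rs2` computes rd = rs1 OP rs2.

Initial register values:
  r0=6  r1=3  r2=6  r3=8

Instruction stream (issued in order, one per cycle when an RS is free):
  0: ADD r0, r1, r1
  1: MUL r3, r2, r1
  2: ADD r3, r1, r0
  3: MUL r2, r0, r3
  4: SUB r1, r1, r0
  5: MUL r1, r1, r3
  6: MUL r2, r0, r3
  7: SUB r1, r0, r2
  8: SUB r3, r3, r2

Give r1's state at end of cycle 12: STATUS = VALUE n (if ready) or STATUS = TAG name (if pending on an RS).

  c1: issue ADD r0<-Add1  regs: r0:Add1,r1:3,r2:6,r3:8
  c2: issue MUL r3<-Mul1  regs: r0:Add1,r1:3,r2:6,r3:Mul1
  c3: CDB Add1=6; issue ADD r3<-Add1  regs: r0:6,r1:3,r2:6,r3:Add1
  c4: issue MUL r2<-Mul2  regs: r0:6,r1:3,r2:Mul2,r3:Add1
  c5: CDB Add1=9; issue SUB r1<-Add1  regs: r0:6,r1:Add1,r2:Mul2,r3:9
  c6: stall  regs: r0:6,r1:Add1,r2:Mul2,r3:9
  c7: CDB Add1=-3; stall  regs: r0:6,r1:-3,r2:Mul2,r3:9
  c8: CDB Mul1=18; issue MUL r1<-Mul1  regs: r0:6,r1:Mul1,r2:Mul2,r3:9
  c9: stall  regs: r0:6,r1:Mul1,r2:Mul2,r3:9
  c10: CDB Mul2=54; issue MUL r2<-Mul2  regs: r0:6,r1:Mul1,r2:Mul2,r3:9
  c11: issue SUB r1<-Add1  regs: r0:6,r1:Add1,r2:Mul2,r3:9
  c12: issue SUB r3<-Add2  regs: r0:6,r1:Add1,r2:Mul2,r3:Add2

STATUS = TAG Add1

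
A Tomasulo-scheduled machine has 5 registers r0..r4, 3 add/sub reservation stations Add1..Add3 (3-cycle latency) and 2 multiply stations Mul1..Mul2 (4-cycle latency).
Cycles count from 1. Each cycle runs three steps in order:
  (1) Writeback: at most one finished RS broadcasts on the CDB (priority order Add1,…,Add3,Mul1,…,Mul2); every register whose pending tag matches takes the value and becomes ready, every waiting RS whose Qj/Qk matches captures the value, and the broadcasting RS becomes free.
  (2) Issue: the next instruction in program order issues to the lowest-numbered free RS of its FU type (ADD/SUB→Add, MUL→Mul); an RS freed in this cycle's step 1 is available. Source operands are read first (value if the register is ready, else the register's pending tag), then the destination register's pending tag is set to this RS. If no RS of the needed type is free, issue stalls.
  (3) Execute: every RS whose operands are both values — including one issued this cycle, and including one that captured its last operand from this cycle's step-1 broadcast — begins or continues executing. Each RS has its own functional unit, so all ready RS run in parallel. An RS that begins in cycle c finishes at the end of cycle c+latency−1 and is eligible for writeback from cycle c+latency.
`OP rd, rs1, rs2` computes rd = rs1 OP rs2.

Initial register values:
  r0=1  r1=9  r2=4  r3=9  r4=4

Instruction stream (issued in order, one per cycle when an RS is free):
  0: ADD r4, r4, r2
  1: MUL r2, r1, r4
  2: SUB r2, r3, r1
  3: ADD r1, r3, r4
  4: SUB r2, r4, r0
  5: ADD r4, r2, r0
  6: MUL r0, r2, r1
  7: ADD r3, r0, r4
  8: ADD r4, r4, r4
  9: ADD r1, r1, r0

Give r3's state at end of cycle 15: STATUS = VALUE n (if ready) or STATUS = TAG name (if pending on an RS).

cycle 1: issue ADD r4<-Add1 // r0:1,r1:9,r2:4,r3:9,r4:Add1
cycle 2: issue MUL r2<-Mul1 // r0:1,r1:9,r2:Mul1,r3:9,r4:Add1
cycle 3: issue SUB r2<-Add2 // r0:1,r1:9,r2:Add2,r3:9,r4:Add1
cycle 4: CDB Add1=8; issue ADD r1<-Add1 // r0:1,r1:Add1,r2:Add2,r3:9,r4:8
cycle 5: issue SUB r2<-Add3 // r0:1,r1:Add1,r2:Add3,r3:9,r4:8
cycle 6: CDB Add2=0; issue ADD r4<-Add2 // r0:1,r1:Add1,r2:Add3,r3:9,r4:Add2
cycle 7: CDB Add1=17; issue MUL r0<-Mul2 // r0:Mul2,r1:17,r2:Add3,r3:9,r4:Add2
cycle 8: CDB Add3=7; issue ADD r3<-Add1 // r0:Mul2,r1:17,r2:7,r3:Add1,r4:Add2
cycle 9: CDB Mul1=72; issue ADD r4<-Add3 // r0:Mul2,r1:17,r2:7,r3:Add1,r4:Add3
cycle 10: stall // r0:Mul2,r1:17,r2:7,r3:Add1,r4:Add3
cycle 11: CDB Add2=8; issue ADD r1<-Add2 // r0:Mul2,r1:Add2,r2:7,r3:Add1,r4:Add3
cycle 12: CDB Mul2=119 // r0:119,r1:Add2,r2:7,r3:Add1,r4:Add3
cycle 13: - // r0:119,r1:Add2,r2:7,r3:Add1,r4:Add3
cycle 14: CDB Add3=16 // r0:119,r1:Add2,r2:7,r3:Add1,r4:16
cycle 15: CDB Add1=127 // r0:119,r1:Add2,r2:7,r3:127,r4:16

STATUS = VALUE 127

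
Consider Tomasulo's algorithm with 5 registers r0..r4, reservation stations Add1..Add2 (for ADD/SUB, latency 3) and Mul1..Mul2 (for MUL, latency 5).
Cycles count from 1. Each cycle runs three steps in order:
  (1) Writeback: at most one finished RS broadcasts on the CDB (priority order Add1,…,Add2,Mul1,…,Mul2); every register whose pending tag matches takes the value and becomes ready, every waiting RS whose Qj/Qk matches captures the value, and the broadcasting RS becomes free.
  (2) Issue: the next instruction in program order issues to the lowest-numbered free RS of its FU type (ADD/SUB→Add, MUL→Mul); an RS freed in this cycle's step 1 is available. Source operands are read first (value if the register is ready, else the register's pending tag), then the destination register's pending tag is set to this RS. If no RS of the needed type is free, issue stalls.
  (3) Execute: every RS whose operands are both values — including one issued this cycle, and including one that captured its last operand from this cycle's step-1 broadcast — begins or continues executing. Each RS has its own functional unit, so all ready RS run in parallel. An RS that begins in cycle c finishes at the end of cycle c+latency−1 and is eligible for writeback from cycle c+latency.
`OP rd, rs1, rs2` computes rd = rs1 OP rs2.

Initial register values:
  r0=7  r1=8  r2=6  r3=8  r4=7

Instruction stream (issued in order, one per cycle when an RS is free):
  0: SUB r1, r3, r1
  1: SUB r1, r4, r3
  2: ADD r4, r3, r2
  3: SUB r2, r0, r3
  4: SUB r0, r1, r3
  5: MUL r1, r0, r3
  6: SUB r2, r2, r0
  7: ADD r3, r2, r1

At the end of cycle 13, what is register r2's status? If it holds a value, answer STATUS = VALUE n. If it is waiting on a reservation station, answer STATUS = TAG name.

cycle 1: issue SUB r1<-Add1 // r0:7,r1:Add1,r2:6,r3:8,r4:7
cycle 2: issue SUB r1<-Add2 // r0:7,r1:Add2,r2:6,r3:8,r4:7
cycle 3: stall // r0:7,r1:Add2,r2:6,r3:8,r4:7
cycle 4: CDB Add1=0; issue ADD r4<-Add1 // r0:7,r1:Add2,r2:6,r3:8,r4:Add1
cycle 5: CDB Add2=-1; issue SUB r2<-Add2 // r0:7,r1:-1,r2:Add2,r3:8,r4:Add1
cycle 6: stall // r0:7,r1:-1,r2:Add2,r3:8,r4:Add1
cycle 7: CDB Add1=14; issue SUB r0<-Add1 // r0:Add1,r1:-1,r2:Add2,r3:8,r4:14
cycle 8: CDB Add2=-1; issue MUL r1<-Mul1 // r0:Add1,r1:Mul1,r2:-1,r3:8,r4:14
cycle 9: issue SUB r2<-Add2 // r0:Add1,r1:Mul1,r2:Add2,r3:8,r4:14
cycle 10: CDB Add1=-9; issue ADD r3<-Add1 // r0:-9,r1:Mul1,r2:Add2,r3:Add1,r4:14
cycle 11: - // r0:-9,r1:Mul1,r2:Add2,r3:Add1,r4:14
cycle 12: - // r0:-9,r1:Mul1,r2:Add2,r3:Add1,r4:14
cycle 13: CDB Add2=8 // r0:-9,r1:Mul1,r2:8,r3:Add1,r4:14

STATUS = VALUE 8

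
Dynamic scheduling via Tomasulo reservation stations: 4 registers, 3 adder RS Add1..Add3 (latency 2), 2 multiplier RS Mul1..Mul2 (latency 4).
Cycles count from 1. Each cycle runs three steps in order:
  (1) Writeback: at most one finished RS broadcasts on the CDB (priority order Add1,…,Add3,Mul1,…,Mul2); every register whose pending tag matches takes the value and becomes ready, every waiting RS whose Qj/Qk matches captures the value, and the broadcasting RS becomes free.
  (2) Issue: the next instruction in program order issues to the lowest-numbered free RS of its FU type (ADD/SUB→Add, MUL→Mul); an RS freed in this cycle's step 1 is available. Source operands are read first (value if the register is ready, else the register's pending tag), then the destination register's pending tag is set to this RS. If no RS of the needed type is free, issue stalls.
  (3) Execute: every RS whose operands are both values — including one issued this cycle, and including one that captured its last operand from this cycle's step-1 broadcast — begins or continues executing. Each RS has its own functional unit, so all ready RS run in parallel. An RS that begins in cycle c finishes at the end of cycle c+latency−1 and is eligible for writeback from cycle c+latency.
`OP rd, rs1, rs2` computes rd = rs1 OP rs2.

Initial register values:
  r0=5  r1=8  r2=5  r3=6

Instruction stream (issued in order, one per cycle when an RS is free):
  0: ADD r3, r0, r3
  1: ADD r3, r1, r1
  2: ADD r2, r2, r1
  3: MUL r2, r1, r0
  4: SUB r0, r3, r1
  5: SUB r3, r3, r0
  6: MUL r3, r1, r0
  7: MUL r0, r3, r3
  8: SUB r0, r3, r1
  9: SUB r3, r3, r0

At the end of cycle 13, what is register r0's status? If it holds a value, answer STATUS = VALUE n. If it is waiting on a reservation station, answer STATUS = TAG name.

STATUS = VALUE 56

cycle 1: issue ADD r3<-Add1 // r0:5,r1:8,r2:5,r3:Add1
cycle 2: issue ADD r3<-Add2 // r0:5,r1:8,r2:5,r3:Add2
cycle 3: CDB Add1=11; issue ADD r2<-Add1 // r0:5,r1:8,r2:Add1,r3:Add2
cycle 4: CDB Add2=16; issue MUL r2<-Mul1 // r0:5,r1:8,r2:Mul1,r3:16
cycle 5: CDB Add1=13; issue SUB r0<-Add1 // r0:Add1,r1:8,r2:Mul1,r3:16
cycle 6: issue SUB r3<-Add2 // r0:Add1,r1:8,r2:Mul1,r3:Add2
cycle 7: CDB Add1=8; issue MUL r3<-Mul2 // r0:8,r1:8,r2:Mul1,r3:Mul2
cycle 8: CDB Mul1=40; issue MUL r0<-Mul1 // r0:Mul1,r1:8,r2:40,r3:Mul2
cycle 9: CDB Add2=8; issue SUB r0<-Add1 // r0:Add1,r1:8,r2:40,r3:Mul2
cycle 10: issue SUB r3<-Add2 // r0:Add1,r1:8,r2:40,r3:Add2
cycle 11: CDB Mul2=64 // r0:Add1,r1:8,r2:40,r3:Add2
cycle 12: - // r0:Add1,r1:8,r2:40,r3:Add2
cycle 13: CDB Add1=56 // r0:56,r1:8,r2:40,r3:Add2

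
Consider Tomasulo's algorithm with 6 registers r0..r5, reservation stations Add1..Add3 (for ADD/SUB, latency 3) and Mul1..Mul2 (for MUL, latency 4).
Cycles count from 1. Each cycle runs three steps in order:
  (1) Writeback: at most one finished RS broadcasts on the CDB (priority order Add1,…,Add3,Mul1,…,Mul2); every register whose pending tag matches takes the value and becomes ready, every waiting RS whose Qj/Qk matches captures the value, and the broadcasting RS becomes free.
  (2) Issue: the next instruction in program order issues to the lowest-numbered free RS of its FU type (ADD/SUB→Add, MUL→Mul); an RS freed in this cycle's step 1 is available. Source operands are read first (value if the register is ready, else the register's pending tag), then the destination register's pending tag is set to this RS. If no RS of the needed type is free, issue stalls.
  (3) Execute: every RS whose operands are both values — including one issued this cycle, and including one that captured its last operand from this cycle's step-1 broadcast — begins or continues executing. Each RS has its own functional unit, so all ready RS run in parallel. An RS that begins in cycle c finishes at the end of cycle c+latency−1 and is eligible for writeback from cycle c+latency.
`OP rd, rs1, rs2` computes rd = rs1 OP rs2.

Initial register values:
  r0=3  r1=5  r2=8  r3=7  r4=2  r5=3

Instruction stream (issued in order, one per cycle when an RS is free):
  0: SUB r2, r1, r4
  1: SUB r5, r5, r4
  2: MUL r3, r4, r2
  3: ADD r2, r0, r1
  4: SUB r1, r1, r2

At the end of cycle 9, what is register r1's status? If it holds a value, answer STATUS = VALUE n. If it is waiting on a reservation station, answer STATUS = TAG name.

STATUS = TAG Add2

c1: issue SUB r2<-Add1 | r0:3,r1:5,r2:Add1,r3:7,r4:2,r5:3
c2: issue SUB r5<-Add2 | r0:3,r1:5,r2:Add1,r3:7,r4:2,r5:Add2
c3: issue MUL r3<-Mul1 | r0:3,r1:5,r2:Add1,r3:Mul1,r4:2,r5:Add2
c4: CDB Add1=3; issue ADD r2<-Add1 | r0:3,r1:5,r2:Add1,r3:Mul1,r4:2,r5:Add2
c5: CDB Add2=1; issue SUB r1<-Add2 | r0:3,r1:Add2,r2:Add1,r3:Mul1,r4:2,r5:1
c6: - | r0:3,r1:Add2,r2:Add1,r3:Mul1,r4:2,r5:1
c7: CDB Add1=8 | r0:3,r1:Add2,r2:8,r3:Mul1,r4:2,r5:1
c8: CDB Mul1=6 | r0:3,r1:Add2,r2:8,r3:6,r4:2,r5:1
c9: - | r0:3,r1:Add2,r2:8,r3:6,r4:2,r5:1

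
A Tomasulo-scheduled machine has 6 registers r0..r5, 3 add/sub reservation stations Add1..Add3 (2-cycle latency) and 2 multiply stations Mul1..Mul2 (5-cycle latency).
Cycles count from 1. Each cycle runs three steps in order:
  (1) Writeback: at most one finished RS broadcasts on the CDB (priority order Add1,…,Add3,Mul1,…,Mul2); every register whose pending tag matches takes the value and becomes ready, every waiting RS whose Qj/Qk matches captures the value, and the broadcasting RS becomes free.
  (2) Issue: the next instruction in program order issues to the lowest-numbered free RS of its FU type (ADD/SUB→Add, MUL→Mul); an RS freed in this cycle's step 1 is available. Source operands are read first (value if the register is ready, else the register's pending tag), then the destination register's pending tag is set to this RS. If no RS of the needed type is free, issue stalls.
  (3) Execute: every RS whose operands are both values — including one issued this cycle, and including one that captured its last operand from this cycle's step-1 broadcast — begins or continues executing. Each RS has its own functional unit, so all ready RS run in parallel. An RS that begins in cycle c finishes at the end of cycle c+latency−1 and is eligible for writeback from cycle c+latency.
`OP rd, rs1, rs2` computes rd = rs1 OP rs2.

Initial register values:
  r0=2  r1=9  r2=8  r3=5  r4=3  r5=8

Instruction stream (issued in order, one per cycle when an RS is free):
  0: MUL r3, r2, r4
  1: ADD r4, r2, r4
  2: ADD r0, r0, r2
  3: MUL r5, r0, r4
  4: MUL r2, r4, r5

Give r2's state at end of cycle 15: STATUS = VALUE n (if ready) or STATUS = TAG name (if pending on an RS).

c1: issue MUL r3<-Mul1 | r0:2,r1:9,r2:8,r3:Mul1,r4:3,r5:8
c2: issue ADD r4<-Add1 | r0:2,r1:9,r2:8,r3:Mul1,r4:Add1,r5:8
c3: issue ADD r0<-Add2 | r0:Add2,r1:9,r2:8,r3:Mul1,r4:Add1,r5:8
c4: CDB Add1=11; issue MUL r5<-Mul2 | r0:Add2,r1:9,r2:8,r3:Mul1,r4:11,r5:Mul2
c5: CDB Add2=10; stall | r0:10,r1:9,r2:8,r3:Mul1,r4:11,r5:Mul2
c6: CDB Mul1=24; issue MUL r2<-Mul1 | r0:10,r1:9,r2:Mul1,r3:24,r4:11,r5:Mul2
c7: - | r0:10,r1:9,r2:Mul1,r3:24,r4:11,r5:Mul2
c8: - | r0:10,r1:9,r2:Mul1,r3:24,r4:11,r5:Mul2
c9: - | r0:10,r1:9,r2:Mul1,r3:24,r4:11,r5:Mul2
c10: CDB Mul2=110 | r0:10,r1:9,r2:Mul1,r3:24,r4:11,r5:110
c11: - | r0:10,r1:9,r2:Mul1,r3:24,r4:11,r5:110
c12: - | r0:10,r1:9,r2:Mul1,r3:24,r4:11,r5:110
c13: - | r0:10,r1:9,r2:Mul1,r3:24,r4:11,r5:110
c14: - | r0:10,r1:9,r2:Mul1,r3:24,r4:11,r5:110
c15: CDB Mul1=1210 | r0:10,r1:9,r2:1210,r3:24,r4:11,r5:110

STATUS = VALUE 1210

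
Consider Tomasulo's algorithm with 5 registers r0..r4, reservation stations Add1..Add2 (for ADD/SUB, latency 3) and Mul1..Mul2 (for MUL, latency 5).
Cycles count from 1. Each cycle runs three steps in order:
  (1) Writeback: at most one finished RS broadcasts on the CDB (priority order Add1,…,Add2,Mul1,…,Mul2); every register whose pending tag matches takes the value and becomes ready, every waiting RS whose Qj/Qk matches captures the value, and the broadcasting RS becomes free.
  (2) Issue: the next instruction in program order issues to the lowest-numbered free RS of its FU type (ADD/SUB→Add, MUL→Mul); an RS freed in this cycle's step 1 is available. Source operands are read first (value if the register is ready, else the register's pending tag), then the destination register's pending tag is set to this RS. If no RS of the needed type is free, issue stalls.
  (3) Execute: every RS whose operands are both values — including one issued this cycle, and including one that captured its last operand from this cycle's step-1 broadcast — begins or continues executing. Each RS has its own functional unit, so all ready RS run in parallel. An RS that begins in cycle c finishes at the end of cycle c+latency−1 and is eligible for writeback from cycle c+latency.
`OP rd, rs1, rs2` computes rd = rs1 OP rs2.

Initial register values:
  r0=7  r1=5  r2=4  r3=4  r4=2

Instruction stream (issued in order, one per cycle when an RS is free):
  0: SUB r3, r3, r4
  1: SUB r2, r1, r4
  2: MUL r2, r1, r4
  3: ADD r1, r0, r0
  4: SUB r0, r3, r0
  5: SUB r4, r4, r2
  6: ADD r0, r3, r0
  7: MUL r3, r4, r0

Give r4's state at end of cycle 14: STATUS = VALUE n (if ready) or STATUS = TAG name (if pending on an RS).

  c1: issue SUB r3<-Add1  regs: r0:7,r1:5,r2:4,r3:Add1,r4:2
  c2: issue SUB r2<-Add2  regs: r0:7,r1:5,r2:Add2,r3:Add1,r4:2
  c3: issue MUL r2<-Mul1  regs: r0:7,r1:5,r2:Mul1,r3:Add1,r4:2
  c4: CDB Add1=2; issue ADD r1<-Add1  regs: r0:7,r1:Add1,r2:Mul1,r3:2,r4:2
  c5: CDB Add2=3; issue SUB r0<-Add2  regs: r0:Add2,r1:Add1,r2:Mul1,r3:2,r4:2
  c6: stall  regs: r0:Add2,r1:Add1,r2:Mul1,r3:2,r4:2
  c7: CDB Add1=14; issue SUB r4<-Add1  regs: r0:Add2,r1:14,r2:Mul1,r3:2,r4:Add1
  c8: CDB Add2=-5; issue ADD r0<-Add2  regs: r0:Add2,r1:14,r2:Mul1,r3:2,r4:Add1
  c9: CDB Mul1=10; issue MUL r3<-Mul1  regs: r0:Add2,r1:14,r2:10,r3:Mul1,r4:Add1
  c10: -  regs: r0:Add2,r1:14,r2:10,r3:Mul1,r4:Add1
  c11: CDB Add2=-3  regs: r0:-3,r1:14,r2:10,r3:Mul1,r4:Add1
  c12: CDB Add1=-8  regs: r0:-3,r1:14,r2:10,r3:Mul1,r4:-8
  c13: -  regs: r0:-3,r1:14,r2:10,r3:Mul1,r4:-8
  c14: -  regs: r0:-3,r1:14,r2:10,r3:Mul1,r4:-8

STATUS = VALUE -8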